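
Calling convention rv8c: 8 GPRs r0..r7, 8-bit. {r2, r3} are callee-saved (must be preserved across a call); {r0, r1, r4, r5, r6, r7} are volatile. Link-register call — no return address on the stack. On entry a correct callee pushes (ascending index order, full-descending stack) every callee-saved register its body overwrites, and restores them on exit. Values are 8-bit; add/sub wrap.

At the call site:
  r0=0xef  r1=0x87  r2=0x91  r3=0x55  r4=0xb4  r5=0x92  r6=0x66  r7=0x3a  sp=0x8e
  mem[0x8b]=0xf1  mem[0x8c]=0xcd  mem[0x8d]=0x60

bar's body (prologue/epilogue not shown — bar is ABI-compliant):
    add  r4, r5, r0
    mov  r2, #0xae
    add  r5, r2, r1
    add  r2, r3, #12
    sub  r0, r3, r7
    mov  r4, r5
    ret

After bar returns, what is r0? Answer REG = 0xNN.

prologue: push r2 → mem[0x8d]=0x91, sp=0x8d
body[0] add  r4, r5, r0 → r4=0x81
body[1] mov  r2, #0xae → r2=0xae
body[2] add  r5, r2, r1 → r5=0x35
body[3] add  r2, r3, #12 → r2=0x61
body[4] sub  r0, r3, r7 → r0=0x1b
body[5] mov  r4, r5 → r4=0x35
epilogue: pop r2=0x91, sp=0x8e
r0 is caller-saved → body value

REG = 0x1b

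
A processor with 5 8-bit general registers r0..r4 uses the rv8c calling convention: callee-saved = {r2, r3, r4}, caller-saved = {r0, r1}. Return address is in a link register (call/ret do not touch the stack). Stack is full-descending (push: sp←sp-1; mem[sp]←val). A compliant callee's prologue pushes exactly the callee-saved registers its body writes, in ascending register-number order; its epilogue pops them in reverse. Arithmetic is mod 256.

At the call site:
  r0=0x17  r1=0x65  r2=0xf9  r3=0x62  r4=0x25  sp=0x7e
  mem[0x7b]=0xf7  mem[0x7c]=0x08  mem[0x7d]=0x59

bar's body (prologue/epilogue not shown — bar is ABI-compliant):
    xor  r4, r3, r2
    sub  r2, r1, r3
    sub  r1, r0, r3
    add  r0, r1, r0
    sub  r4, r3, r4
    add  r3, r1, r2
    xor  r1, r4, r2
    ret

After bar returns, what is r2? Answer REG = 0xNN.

prologue: push r2 → mem[0x7d]=0xf9, sp=0x7d
prologue: push r3 → mem[0x7c]=0x62, sp=0x7c
prologue: push r4 → mem[0x7b]=0x25, sp=0x7b
body[0] xor  r4, r3, r2 → r4=0x9b
body[1] sub  r2, r1, r3 → r2=0x03
body[2] sub  r1, r0, r3 → r1=0xb5
body[3] add  r0, r1, r0 → r0=0xcc
body[4] sub  r4, r3, r4 → r4=0xc7
body[5] add  r3, r1, r2 → r3=0xb8
body[6] xor  r1, r4, r2 → r1=0xc4
epilogue: pop r4=0x25, sp=0x7c
epilogue: pop r3=0x62, sp=0x7d
epilogue: pop r2=0xf9, sp=0x7e
r2 is callee-saved → restored

REG = 0xf9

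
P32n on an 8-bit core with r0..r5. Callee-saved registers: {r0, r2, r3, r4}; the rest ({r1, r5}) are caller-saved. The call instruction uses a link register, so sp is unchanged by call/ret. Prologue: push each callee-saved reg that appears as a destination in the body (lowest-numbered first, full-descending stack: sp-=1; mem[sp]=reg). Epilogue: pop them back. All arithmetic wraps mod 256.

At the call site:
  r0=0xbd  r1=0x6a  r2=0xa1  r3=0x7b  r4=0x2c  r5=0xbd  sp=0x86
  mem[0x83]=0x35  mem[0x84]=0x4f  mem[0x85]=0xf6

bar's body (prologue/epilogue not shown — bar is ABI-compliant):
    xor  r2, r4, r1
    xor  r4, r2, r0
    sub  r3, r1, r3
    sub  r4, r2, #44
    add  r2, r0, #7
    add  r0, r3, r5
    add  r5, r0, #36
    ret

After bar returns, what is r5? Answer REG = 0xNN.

prologue: push r0 → mem[0x85]=0xbd, sp=0x85
prologue: push r2 → mem[0x84]=0xa1, sp=0x84
prologue: push r3 → mem[0x83]=0x7b, sp=0x83
prologue: push r4 → mem[0x82]=0x2c, sp=0x82
body[0] xor  r2, r4, r1 → r2=0x46
body[1] xor  r4, r2, r0 → r4=0xfb
body[2] sub  r3, r1, r3 → r3=0xef
body[3] sub  r4, r2, #44 → r4=0x1a
body[4] add  r2, r0, #7 → r2=0xc4
body[5] add  r0, r3, r5 → r0=0xac
body[6] add  r5, r0, #36 → r5=0xd0
epilogue: pop r4=0x2c, sp=0x83
epilogue: pop r3=0x7b, sp=0x84
epilogue: pop r2=0xa1, sp=0x85
epilogue: pop r0=0xbd, sp=0x86
r5 is caller-saved → body value

REG = 0xd0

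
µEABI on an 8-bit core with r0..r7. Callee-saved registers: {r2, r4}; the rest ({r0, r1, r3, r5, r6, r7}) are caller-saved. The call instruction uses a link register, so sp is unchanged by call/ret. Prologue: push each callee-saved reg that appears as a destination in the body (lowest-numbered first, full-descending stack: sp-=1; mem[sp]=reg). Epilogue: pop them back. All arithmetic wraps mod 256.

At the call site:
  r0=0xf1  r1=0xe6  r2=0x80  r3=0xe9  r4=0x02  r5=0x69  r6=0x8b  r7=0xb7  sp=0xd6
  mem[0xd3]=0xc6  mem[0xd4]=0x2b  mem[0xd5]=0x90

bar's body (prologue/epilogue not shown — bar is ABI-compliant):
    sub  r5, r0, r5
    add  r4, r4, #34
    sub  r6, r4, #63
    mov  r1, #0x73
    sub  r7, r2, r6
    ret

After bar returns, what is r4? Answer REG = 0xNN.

REG = 0x02

prologue: push r4 -> mem[0xd5]=0x02, sp=0xd5
body[0] sub  r5, r0, r5 -> r5=0x88
body[1] add  r4, r4, #34 -> r4=0x24
body[2] sub  r6, r4, #63 -> r6=0xe5
body[3] mov  r1, #0x73 -> r1=0x73
body[4] sub  r7, r2, r6 -> r7=0x9b
epilogue: pop r4=0x02, sp=0xd6
r4 is callee-saved -> restored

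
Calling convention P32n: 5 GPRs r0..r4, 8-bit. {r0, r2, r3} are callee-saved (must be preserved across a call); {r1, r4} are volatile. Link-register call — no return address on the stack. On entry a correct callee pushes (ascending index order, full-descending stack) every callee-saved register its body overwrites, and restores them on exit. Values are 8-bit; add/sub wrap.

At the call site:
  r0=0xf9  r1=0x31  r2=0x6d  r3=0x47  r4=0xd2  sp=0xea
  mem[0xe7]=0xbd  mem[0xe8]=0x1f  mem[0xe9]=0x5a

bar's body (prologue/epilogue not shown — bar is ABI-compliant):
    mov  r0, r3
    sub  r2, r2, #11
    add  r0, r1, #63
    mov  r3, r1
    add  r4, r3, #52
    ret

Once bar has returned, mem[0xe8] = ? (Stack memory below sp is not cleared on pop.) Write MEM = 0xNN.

MEM = 0x6d

prologue: push r0 → mem[0xe9]=0xf9, sp=0xe9
prologue: push r2 → mem[0xe8]=0x6d, sp=0xe8
prologue: push r3 → mem[0xe7]=0x47, sp=0xe7
body[0] mov  r0, r3 → r0=0x47
body[1] sub  r2, r2, #11 → r2=0x62
body[2] add  r0, r1, #63 → r0=0x70
body[3] mov  r3, r1 → r3=0x31
body[4] add  r4, r3, #52 → r4=0x65
epilogue: pop r3=0x47, sp=0xe8
epilogue: pop r2=0x6d, sp=0xe9
epilogue: pop r0=0xf9, sp=0xea
prologue pushed ['r0', 'r2', 'r3'] at ['0xe9', '0xe8', '0xe7']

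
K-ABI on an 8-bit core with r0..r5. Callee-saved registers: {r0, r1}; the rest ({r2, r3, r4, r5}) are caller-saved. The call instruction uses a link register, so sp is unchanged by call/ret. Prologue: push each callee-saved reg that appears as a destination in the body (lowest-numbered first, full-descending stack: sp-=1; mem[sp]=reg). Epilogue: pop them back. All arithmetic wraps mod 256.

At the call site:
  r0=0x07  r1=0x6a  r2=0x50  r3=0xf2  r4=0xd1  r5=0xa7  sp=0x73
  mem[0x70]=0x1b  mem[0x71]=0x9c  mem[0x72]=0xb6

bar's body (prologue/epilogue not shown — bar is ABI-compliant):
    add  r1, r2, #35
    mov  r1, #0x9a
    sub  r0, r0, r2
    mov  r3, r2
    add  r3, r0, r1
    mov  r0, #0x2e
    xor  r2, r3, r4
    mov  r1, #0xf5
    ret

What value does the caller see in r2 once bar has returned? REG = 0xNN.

REG = 0x80

prologue: push r0 → mem[0x72]=0x07, sp=0x72
prologue: push r1 → mem[0x71]=0x6a, sp=0x71
body[0] add  r1, r2, #35 → r1=0x73
body[1] mov  r1, #0x9a → r1=0x9a
body[2] sub  r0, r0, r2 → r0=0xb7
body[3] mov  r3, r2 → r3=0x50
body[4] add  r3, r0, r1 → r3=0x51
body[5] mov  r0, #0x2e → r0=0x2e
body[6] xor  r2, r3, r4 → r2=0x80
body[7] mov  r1, #0xf5 → r1=0xf5
epilogue: pop r1=0x6a, sp=0x72
epilogue: pop r0=0x07, sp=0x73
r2 is caller-saved → body value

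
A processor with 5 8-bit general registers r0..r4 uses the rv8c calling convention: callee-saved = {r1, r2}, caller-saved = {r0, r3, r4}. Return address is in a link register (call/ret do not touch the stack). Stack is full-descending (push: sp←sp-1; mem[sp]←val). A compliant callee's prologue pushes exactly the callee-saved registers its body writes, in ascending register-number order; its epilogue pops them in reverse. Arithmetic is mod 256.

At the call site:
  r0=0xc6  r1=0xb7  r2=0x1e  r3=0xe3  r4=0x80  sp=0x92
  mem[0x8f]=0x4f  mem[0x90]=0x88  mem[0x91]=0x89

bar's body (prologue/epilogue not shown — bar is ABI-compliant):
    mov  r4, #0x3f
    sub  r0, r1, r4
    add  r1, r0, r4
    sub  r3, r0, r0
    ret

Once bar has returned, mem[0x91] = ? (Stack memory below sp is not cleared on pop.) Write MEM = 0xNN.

MEM = 0xb7

prologue: push r1 -> mem[0x91]=0xb7, sp=0x91
body[0] mov  r4, #0x3f -> r4=0x3f
body[1] sub  r0, r1, r4 -> r0=0x78
body[2] add  r1, r0, r4 -> r1=0xb7
body[3] sub  r3, r0, r0 -> r3=0x00
epilogue: pop r1=0xb7, sp=0x92
prologue pushed ['r1'] at ['0x91']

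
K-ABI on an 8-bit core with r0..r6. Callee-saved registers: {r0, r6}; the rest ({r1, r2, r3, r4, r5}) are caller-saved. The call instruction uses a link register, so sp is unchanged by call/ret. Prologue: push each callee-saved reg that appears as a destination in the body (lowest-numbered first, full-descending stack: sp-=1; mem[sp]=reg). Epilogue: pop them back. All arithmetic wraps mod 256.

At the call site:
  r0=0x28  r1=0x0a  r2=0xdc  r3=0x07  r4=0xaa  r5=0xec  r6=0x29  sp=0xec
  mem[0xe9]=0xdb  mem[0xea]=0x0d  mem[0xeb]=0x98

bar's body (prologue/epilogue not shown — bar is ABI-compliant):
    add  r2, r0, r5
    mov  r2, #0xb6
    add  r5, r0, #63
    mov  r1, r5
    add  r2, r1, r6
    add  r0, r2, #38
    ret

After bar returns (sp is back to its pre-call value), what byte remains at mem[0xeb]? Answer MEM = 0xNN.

prologue: push r0 → mem[0xeb]=0x28, sp=0xeb
body[0] add  r2, r0, r5 → r2=0x14
body[1] mov  r2, #0xb6 → r2=0xb6
body[2] add  r5, r0, #63 → r5=0x67
body[3] mov  r1, r5 → r1=0x67
body[4] add  r2, r1, r6 → r2=0x90
body[5] add  r0, r2, #38 → r0=0xb6
epilogue: pop r0=0x28, sp=0xec
prologue pushed ['r0'] at ['0xeb']

MEM = 0x28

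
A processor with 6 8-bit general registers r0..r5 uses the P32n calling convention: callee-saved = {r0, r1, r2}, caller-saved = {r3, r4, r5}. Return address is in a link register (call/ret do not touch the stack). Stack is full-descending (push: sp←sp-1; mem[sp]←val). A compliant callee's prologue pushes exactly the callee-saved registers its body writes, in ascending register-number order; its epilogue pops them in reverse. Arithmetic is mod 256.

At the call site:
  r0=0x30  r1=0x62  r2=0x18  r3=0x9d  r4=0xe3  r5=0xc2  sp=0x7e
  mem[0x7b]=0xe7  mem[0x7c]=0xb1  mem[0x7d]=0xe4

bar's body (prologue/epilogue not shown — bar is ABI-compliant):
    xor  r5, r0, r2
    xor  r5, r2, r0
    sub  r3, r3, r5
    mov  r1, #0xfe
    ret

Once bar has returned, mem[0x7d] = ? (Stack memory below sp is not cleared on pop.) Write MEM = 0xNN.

MEM = 0x62

prologue: push r1 → mem[0x7d]=0x62, sp=0x7d
body[0] xor  r5, r0, r2 → r5=0x28
body[1] xor  r5, r2, r0 → r5=0x28
body[2] sub  r3, r3, r5 → r3=0x75
body[3] mov  r1, #0xfe → r1=0xfe
epilogue: pop r1=0x62, sp=0x7e
prologue pushed ['r1'] at ['0x7d']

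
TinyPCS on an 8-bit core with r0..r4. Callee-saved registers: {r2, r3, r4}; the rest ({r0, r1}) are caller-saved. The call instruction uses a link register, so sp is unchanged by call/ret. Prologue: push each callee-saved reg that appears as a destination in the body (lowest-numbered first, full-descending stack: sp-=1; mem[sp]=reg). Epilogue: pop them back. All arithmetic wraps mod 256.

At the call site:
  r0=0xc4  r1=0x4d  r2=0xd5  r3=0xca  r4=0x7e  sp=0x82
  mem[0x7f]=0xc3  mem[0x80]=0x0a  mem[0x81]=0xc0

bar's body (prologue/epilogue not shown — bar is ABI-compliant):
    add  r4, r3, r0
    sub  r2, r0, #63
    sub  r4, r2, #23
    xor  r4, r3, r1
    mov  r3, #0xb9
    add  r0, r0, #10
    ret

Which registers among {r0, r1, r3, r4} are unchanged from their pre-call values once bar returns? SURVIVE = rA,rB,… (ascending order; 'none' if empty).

prologue: push r2 → mem[0x81]=0xd5, sp=0x81
prologue: push r3 → mem[0x80]=0xca, sp=0x80
prologue: push r4 → mem[0x7f]=0x7e, sp=0x7f
body[0] add  r4, r3, r0 → r4=0x8e
body[1] sub  r2, r0, #63 → r2=0x85
body[2] sub  r4, r2, #23 → r4=0x6e
body[3] xor  r4, r3, r1 → r4=0x87
body[4] mov  r3, #0xb9 → r3=0xb9
body[5] add  r0, r0, #10 → r0=0xce
epilogue: pop r4=0x7e, sp=0x80
epilogue: pop r3=0xca, sp=0x81
epilogue: pop r2=0xd5, sp=0x82
r0: caller-saved, written=True
r1: caller-saved, written=False
r3: callee-saved, written=True
r4: callee-saved, written=True

SURVIVE = r1,r3,r4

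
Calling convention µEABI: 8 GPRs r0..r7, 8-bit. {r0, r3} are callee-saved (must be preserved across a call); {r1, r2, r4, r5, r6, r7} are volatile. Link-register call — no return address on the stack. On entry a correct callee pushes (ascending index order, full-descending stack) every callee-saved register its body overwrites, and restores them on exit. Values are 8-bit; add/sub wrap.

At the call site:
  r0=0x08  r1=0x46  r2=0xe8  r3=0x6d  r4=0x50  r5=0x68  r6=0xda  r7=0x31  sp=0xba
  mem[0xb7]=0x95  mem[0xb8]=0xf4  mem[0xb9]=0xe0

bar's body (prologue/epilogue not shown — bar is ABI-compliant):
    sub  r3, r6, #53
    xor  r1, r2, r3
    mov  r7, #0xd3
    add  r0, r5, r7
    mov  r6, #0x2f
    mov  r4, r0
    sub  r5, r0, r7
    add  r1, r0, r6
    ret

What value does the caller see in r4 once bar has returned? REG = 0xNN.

prologue: push r0 -> mem[0xb9]=0x08, sp=0xb9
prologue: push r3 -> mem[0xb8]=0x6d, sp=0xb8
body[0] sub  r3, r6, #53 -> r3=0xa5
body[1] xor  r1, r2, r3 -> r1=0x4d
body[2] mov  r7, #0xd3 -> r7=0xd3
body[3] add  r0, r5, r7 -> r0=0x3b
body[4] mov  r6, #0x2f -> r6=0x2f
body[5] mov  r4, r0 -> r4=0x3b
body[6] sub  r5, r0, r7 -> r5=0x68
body[7] add  r1, r0, r6 -> r1=0x6a
epilogue: pop r3=0x6d, sp=0xb9
epilogue: pop r0=0x08, sp=0xba
r4 is caller-saved -> body value

REG = 0x3b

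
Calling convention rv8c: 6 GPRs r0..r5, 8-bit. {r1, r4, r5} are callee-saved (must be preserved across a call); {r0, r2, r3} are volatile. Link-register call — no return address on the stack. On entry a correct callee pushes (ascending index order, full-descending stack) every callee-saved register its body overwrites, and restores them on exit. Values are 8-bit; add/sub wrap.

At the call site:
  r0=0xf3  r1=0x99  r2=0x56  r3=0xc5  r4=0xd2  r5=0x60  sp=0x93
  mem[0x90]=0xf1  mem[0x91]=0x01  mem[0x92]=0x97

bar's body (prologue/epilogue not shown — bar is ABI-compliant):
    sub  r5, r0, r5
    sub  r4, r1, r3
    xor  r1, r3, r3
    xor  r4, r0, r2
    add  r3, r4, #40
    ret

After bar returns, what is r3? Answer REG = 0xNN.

prologue: push r1 → mem[0x92]=0x99, sp=0x92
prologue: push r4 → mem[0x91]=0xd2, sp=0x91
prologue: push r5 → mem[0x90]=0x60, sp=0x90
body[0] sub  r5, r0, r5 → r5=0x93
body[1] sub  r4, r1, r3 → r4=0xd4
body[2] xor  r1, r3, r3 → r1=0x00
body[3] xor  r4, r0, r2 → r4=0xa5
body[4] add  r3, r4, #40 → r3=0xcd
epilogue: pop r5=0x60, sp=0x91
epilogue: pop r4=0xd2, sp=0x92
epilogue: pop r1=0x99, sp=0x93
r3 is caller-saved → body value

REG = 0xcd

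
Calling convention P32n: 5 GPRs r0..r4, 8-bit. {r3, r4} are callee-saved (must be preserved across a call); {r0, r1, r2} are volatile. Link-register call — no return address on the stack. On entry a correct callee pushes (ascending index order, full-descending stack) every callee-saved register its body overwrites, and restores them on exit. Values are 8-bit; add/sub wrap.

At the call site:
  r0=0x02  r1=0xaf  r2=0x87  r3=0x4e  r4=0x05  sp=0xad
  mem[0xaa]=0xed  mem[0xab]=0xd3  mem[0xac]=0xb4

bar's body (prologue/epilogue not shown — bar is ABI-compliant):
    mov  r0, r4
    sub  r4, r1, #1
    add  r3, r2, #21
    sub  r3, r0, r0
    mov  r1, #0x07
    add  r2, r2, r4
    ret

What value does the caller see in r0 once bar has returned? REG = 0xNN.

prologue: push r3 -> mem[0xac]=0x4e, sp=0xac
prologue: push r4 -> mem[0xab]=0x05, sp=0xab
body[0] mov  r0, r4 -> r0=0x05
body[1] sub  r4, r1, #1 -> r4=0xae
body[2] add  r3, r2, #21 -> r3=0x9c
body[3] sub  r3, r0, r0 -> r3=0x00
body[4] mov  r1, #0x07 -> r1=0x07
body[5] add  r2, r2, r4 -> r2=0x35
epilogue: pop r4=0x05, sp=0xac
epilogue: pop r3=0x4e, sp=0xad
r0 is caller-saved -> body value

REG = 0x05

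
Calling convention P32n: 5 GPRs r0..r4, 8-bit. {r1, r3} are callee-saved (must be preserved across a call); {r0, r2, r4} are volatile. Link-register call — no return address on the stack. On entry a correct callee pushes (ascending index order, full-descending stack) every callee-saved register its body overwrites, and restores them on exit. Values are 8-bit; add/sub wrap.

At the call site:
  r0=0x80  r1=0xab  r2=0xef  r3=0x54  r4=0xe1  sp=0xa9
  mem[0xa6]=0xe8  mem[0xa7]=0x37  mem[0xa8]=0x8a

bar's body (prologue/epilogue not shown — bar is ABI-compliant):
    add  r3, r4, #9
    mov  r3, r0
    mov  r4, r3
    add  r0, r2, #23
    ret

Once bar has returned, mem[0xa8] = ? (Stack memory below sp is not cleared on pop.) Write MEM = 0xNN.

prologue: push r3 → mem[0xa8]=0x54, sp=0xa8
body[0] add  r3, r4, #9 → r3=0xea
body[1] mov  r3, r0 → r3=0x80
body[2] mov  r4, r3 → r4=0x80
body[3] add  r0, r2, #23 → r0=0x06
epilogue: pop r3=0x54, sp=0xa9
prologue pushed ['r3'] at ['0xa8']

MEM = 0x54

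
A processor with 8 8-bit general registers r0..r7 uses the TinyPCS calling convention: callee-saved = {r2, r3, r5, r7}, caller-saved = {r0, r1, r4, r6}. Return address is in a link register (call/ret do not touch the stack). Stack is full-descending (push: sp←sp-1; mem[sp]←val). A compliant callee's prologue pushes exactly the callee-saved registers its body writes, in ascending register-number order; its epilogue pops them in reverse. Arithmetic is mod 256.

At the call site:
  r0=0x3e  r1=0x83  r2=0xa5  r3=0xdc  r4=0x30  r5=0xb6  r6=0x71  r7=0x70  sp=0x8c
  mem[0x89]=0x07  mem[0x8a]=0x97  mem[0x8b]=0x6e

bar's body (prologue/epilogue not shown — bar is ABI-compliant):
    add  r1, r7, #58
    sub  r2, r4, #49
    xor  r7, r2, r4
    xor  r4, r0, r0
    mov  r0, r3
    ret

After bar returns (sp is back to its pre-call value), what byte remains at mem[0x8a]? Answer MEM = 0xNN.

prologue: push r2 → mem[0x8b]=0xa5, sp=0x8b
prologue: push r7 → mem[0x8a]=0x70, sp=0x8a
body[0] add  r1, r7, #58 → r1=0xaa
body[1] sub  r2, r4, #49 → r2=0xff
body[2] xor  r7, r2, r4 → r7=0xcf
body[3] xor  r4, r0, r0 → r4=0x00
body[4] mov  r0, r3 → r0=0xdc
epilogue: pop r7=0x70, sp=0x8b
epilogue: pop r2=0xa5, sp=0x8c
prologue pushed ['r2', 'r7'] at ['0x8b', '0x8a']

MEM = 0x70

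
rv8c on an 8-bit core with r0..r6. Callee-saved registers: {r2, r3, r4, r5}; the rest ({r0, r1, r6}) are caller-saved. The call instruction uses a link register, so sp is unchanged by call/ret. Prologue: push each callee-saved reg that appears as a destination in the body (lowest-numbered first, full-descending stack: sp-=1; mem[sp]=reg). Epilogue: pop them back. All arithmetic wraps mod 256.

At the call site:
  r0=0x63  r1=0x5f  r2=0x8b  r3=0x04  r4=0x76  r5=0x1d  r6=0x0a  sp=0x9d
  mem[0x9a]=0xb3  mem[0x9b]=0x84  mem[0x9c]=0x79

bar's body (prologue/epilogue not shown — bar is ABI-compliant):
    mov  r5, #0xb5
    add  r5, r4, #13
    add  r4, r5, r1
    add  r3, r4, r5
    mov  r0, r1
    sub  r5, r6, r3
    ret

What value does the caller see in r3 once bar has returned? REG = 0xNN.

prologue: push r3 → mem[0x9c]=0x04, sp=0x9c
prologue: push r4 → mem[0x9b]=0x76, sp=0x9b
prologue: push r5 → mem[0x9a]=0x1d, sp=0x9a
body[0] mov  r5, #0xb5 → r5=0xb5
body[1] add  r5, r4, #13 → r5=0x83
body[2] add  r4, r5, r1 → r4=0xe2
body[3] add  r3, r4, r5 → r3=0x65
body[4] mov  r0, r1 → r0=0x5f
body[5] sub  r5, r6, r3 → r5=0xa5
epilogue: pop r5=0x1d, sp=0x9b
epilogue: pop r4=0x76, sp=0x9c
epilogue: pop r3=0x04, sp=0x9d
r3 is callee-saved → restored

REG = 0x04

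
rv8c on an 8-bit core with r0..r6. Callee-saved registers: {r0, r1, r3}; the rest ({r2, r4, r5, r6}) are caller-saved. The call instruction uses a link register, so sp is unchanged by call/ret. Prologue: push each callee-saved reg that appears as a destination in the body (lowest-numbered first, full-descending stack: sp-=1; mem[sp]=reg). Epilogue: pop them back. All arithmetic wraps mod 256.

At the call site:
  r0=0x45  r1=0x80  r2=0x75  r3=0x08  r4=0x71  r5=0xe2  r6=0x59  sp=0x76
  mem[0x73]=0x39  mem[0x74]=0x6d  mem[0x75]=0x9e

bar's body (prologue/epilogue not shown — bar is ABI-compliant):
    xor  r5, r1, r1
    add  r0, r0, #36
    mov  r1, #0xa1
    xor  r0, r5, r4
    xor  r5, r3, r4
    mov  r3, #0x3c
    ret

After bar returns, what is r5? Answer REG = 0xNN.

prologue: push r0 -> mem[0x75]=0x45, sp=0x75
prologue: push r1 -> mem[0x74]=0x80, sp=0x74
prologue: push r3 -> mem[0x73]=0x08, sp=0x73
body[0] xor  r5, r1, r1 -> r5=0x00
body[1] add  r0, r0, #36 -> r0=0x69
body[2] mov  r1, #0xa1 -> r1=0xa1
body[3] xor  r0, r5, r4 -> r0=0x71
body[4] xor  r5, r3, r4 -> r5=0x79
body[5] mov  r3, #0x3c -> r3=0x3c
epilogue: pop r3=0x08, sp=0x74
epilogue: pop r1=0x80, sp=0x75
epilogue: pop r0=0x45, sp=0x76
r5 is caller-saved -> body value

REG = 0x79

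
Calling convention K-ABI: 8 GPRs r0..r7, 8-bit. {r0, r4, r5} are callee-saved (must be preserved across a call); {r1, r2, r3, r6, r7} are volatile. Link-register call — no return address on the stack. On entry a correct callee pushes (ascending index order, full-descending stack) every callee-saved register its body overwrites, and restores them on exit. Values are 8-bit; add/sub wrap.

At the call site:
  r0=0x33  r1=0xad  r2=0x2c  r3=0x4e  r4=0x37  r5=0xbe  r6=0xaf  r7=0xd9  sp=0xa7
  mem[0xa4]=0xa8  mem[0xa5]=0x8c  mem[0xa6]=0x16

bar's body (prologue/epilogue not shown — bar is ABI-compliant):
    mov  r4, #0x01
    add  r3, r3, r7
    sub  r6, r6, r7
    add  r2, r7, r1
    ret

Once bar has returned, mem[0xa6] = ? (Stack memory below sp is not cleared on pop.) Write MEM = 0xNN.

prologue: push r4 → mem[0xa6]=0x37, sp=0xa6
body[0] mov  r4, #0x01 → r4=0x01
body[1] add  r3, r3, r7 → r3=0x27
body[2] sub  r6, r6, r7 → r6=0xd6
body[3] add  r2, r7, r1 → r2=0x86
epilogue: pop r4=0x37, sp=0xa7
prologue pushed ['r4'] at ['0xa6']

MEM = 0x37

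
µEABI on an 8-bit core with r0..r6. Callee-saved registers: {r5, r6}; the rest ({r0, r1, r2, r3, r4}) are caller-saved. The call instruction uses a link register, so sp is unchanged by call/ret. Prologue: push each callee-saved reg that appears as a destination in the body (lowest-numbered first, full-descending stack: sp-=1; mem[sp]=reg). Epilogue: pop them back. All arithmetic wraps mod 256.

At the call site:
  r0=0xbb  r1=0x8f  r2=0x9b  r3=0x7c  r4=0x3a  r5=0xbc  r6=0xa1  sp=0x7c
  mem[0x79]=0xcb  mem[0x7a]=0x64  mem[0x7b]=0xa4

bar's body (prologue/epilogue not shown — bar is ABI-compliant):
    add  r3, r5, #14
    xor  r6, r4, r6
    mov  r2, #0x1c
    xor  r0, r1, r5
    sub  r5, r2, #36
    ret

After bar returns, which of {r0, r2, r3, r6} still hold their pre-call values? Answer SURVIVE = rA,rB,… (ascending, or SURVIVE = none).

SURVIVE = r6

prologue: push r5 → mem[0x7b]=0xbc, sp=0x7b
prologue: push r6 → mem[0x7a]=0xa1, sp=0x7a
body[0] add  r3, r5, #14 → r3=0xca
body[1] xor  r6, r4, r6 → r6=0x9b
body[2] mov  r2, #0x1c → r2=0x1c
body[3] xor  r0, r1, r5 → r0=0x33
body[4] sub  r5, r2, #36 → r5=0xf8
epilogue: pop r6=0xa1, sp=0x7b
epilogue: pop r5=0xbc, sp=0x7c
r0: caller-saved, written=True
r2: caller-saved, written=True
r3: caller-saved, written=True
r6: callee-saved, written=True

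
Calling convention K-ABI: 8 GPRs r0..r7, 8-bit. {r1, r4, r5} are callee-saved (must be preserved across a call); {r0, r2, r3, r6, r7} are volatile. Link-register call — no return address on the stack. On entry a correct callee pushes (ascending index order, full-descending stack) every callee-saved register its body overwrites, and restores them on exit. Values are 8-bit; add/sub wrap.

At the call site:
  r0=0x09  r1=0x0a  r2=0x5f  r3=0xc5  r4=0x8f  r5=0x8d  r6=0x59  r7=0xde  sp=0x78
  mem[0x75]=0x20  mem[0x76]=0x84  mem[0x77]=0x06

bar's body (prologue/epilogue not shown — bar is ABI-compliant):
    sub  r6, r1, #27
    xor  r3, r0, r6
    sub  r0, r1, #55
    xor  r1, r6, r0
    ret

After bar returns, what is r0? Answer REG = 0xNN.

prologue: push r1 -> mem[0x77]=0x0a, sp=0x77
body[0] sub  r6, r1, #27 -> r6=0xef
body[1] xor  r3, r0, r6 -> r3=0xe6
body[2] sub  r0, r1, #55 -> r0=0xd3
body[3] xor  r1, r6, r0 -> r1=0x3c
epilogue: pop r1=0x0a, sp=0x78
r0 is caller-saved -> body value

REG = 0xd3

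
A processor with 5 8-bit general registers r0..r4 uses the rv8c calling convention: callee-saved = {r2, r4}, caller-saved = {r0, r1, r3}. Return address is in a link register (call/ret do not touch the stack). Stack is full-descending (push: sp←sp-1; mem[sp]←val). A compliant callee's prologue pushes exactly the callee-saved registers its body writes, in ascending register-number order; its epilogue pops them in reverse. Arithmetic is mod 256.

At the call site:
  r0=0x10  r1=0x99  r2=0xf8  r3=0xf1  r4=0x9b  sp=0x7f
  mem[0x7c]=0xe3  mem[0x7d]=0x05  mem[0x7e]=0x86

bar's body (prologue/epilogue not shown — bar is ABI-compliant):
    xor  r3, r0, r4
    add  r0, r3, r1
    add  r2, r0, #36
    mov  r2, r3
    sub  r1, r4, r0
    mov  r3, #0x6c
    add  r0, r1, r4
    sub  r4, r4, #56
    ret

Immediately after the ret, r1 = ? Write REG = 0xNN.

REG = 0x77

prologue: push r2 → mem[0x7e]=0xf8, sp=0x7e
prologue: push r4 → mem[0x7d]=0x9b, sp=0x7d
body[0] xor  r3, r0, r4 → r3=0x8b
body[1] add  r0, r3, r1 → r0=0x24
body[2] add  r2, r0, #36 → r2=0x48
body[3] mov  r2, r3 → r2=0x8b
body[4] sub  r1, r4, r0 → r1=0x77
body[5] mov  r3, #0x6c → r3=0x6c
body[6] add  r0, r1, r4 → r0=0x12
body[7] sub  r4, r4, #56 → r4=0x63
epilogue: pop r4=0x9b, sp=0x7e
epilogue: pop r2=0xf8, sp=0x7f
r1 is caller-saved → body value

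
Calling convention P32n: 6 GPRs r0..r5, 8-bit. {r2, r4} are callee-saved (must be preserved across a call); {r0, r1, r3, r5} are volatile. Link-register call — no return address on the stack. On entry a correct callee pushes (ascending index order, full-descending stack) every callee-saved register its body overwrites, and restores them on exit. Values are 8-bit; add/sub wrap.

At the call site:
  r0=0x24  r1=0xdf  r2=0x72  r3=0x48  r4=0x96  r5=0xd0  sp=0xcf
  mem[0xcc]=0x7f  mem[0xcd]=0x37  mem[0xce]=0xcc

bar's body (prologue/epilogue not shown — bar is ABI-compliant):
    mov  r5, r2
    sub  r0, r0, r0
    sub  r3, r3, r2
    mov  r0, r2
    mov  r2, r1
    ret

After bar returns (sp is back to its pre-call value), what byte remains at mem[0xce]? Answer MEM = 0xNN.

prologue: push r2 -> mem[0xce]=0x72, sp=0xce
body[0] mov  r5, r2 -> r5=0x72
body[1] sub  r0, r0, r0 -> r0=0x00
body[2] sub  r3, r3, r2 -> r3=0xd6
body[3] mov  r0, r2 -> r0=0x72
body[4] mov  r2, r1 -> r2=0xdf
epilogue: pop r2=0x72, sp=0xcf
prologue pushed ['r2'] at ['0xce']

MEM = 0x72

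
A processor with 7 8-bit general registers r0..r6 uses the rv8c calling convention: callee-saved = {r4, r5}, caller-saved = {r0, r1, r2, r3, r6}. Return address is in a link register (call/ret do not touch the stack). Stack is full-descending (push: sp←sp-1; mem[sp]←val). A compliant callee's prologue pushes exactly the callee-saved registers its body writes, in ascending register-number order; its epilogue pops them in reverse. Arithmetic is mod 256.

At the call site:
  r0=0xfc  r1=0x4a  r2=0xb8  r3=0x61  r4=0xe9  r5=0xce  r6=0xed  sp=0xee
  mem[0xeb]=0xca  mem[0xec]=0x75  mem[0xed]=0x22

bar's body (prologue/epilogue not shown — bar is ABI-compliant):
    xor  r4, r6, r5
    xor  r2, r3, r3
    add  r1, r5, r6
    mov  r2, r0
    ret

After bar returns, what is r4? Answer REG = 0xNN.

prologue: push r4 -> mem[0xed]=0xe9, sp=0xed
body[0] xor  r4, r6, r5 -> r4=0x23
body[1] xor  r2, r3, r3 -> r2=0x00
body[2] add  r1, r5, r6 -> r1=0xbb
body[3] mov  r2, r0 -> r2=0xfc
epilogue: pop r4=0xe9, sp=0xee
r4 is callee-saved -> restored

REG = 0xe9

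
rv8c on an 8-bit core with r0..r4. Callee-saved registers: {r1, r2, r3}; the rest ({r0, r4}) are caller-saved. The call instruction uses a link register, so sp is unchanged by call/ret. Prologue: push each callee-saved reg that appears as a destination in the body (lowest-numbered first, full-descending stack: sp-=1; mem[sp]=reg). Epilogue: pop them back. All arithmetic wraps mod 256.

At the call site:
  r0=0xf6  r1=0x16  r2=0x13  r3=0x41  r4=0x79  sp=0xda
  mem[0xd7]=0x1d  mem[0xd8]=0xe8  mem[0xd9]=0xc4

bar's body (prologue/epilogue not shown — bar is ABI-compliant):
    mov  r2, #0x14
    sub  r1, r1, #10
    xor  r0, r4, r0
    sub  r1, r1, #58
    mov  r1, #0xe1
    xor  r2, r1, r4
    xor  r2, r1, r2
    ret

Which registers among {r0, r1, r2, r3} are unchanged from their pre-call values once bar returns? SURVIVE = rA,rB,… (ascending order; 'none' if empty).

SURVIVE = r1,r2,r3

prologue: push r1 → mem[0xd9]=0x16, sp=0xd9
prologue: push r2 → mem[0xd8]=0x13, sp=0xd8
body[0] mov  r2, #0x14 → r2=0x14
body[1] sub  r1, r1, #10 → r1=0x0c
body[2] xor  r0, r4, r0 → r0=0x8f
body[3] sub  r1, r1, #58 → r1=0xd2
body[4] mov  r1, #0xe1 → r1=0xe1
body[5] xor  r2, r1, r4 → r2=0x98
body[6] xor  r2, r1, r2 → r2=0x79
epilogue: pop r2=0x13, sp=0xd9
epilogue: pop r1=0x16, sp=0xda
r0: caller-saved, written=True
r1: callee-saved, written=True
r2: callee-saved, written=True
r3: callee-saved, written=False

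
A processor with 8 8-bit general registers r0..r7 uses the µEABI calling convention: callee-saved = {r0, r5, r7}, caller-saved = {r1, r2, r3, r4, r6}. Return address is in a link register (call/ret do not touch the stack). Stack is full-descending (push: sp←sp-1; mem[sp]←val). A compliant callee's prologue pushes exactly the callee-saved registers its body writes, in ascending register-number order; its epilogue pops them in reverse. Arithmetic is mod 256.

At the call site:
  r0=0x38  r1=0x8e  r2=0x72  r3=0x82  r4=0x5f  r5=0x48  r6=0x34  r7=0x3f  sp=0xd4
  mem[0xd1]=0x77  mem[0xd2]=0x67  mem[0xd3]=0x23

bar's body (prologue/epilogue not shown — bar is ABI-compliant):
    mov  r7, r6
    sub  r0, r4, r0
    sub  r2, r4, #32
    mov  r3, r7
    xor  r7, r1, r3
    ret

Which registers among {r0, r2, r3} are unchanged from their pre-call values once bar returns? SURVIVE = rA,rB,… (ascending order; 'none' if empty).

SURVIVE = r0

prologue: push r0 → mem[0xd3]=0x38, sp=0xd3
prologue: push r7 → mem[0xd2]=0x3f, sp=0xd2
body[0] mov  r7, r6 → r7=0x34
body[1] sub  r0, r4, r0 → r0=0x27
body[2] sub  r2, r4, #32 → r2=0x3f
body[3] mov  r3, r7 → r3=0x34
body[4] xor  r7, r1, r3 → r7=0xba
epilogue: pop r7=0x3f, sp=0xd3
epilogue: pop r0=0x38, sp=0xd4
r0: callee-saved, written=True
r2: caller-saved, written=True
r3: caller-saved, written=True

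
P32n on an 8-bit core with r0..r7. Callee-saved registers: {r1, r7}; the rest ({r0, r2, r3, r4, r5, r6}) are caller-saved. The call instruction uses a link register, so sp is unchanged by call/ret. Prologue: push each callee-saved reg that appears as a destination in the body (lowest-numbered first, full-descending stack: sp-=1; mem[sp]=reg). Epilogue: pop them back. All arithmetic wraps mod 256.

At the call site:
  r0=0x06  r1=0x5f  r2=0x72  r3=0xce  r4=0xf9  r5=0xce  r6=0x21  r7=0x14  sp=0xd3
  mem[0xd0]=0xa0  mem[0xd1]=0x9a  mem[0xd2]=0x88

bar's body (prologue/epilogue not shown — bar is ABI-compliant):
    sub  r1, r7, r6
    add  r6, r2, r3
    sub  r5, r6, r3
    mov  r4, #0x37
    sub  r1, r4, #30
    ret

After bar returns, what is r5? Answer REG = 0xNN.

prologue: push r1 → mem[0xd2]=0x5f, sp=0xd2
body[0] sub  r1, r7, r6 → r1=0xf3
body[1] add  r6, r2, r3 → r6=0x40
body[2] sub  r5, r6, r3 → r5=0x72
body[3] mov  r4, #0x37 → r4=0x37
body[4] sub  r1, r4, #30 → r1=0x19
epilogue: pop r1=0x5f, sp=0xd3
r5 is caller-saved → body value

REG = 0x72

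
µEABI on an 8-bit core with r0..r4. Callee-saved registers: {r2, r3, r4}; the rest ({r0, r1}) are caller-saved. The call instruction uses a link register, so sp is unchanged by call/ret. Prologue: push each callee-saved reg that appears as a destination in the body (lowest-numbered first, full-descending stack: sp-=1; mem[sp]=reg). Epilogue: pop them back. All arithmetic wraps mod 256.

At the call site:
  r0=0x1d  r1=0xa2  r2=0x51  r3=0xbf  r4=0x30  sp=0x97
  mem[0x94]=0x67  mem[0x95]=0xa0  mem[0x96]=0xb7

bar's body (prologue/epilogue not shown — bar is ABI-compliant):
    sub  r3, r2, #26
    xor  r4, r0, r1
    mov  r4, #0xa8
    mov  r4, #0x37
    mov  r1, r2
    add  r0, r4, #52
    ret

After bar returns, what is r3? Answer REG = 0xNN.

REG = 0xbf

prologue: push r3 -> mem[0x96]=0xbf, sp=0x96
prologue: push r4 -> mem[0x95]=0x30, sp=0x95
body[0] sub  r3, r2, #26 -> r3=0x37
body[1] xor  r4, r0, r1 -> r4=0xbf
body[2] mov  r4, #0xa8 -> r4=0xa8
body[3] mov  r4, #0x37 -> r4=0x37
body[4] mov  r1, r2 -> r1=0x51
body[5] add  r0, r4, #52 -> r0=0x6b
epilogue: pop r4=0x30, sp=0x96
epilogue: pop r3=0xbf, sp=0x97
r3 is callee-saved -> restored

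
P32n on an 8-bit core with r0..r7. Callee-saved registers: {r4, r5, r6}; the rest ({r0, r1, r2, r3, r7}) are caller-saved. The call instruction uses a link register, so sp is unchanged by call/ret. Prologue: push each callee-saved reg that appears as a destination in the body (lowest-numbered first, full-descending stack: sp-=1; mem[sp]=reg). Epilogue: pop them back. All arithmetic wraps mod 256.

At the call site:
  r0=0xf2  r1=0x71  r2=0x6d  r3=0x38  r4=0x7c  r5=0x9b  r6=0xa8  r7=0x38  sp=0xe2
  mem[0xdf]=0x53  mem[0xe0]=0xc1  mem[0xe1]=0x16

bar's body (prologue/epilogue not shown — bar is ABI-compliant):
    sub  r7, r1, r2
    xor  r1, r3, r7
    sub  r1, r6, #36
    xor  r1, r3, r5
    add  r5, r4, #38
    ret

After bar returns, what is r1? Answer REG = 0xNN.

REG = 0xa3

prologue: push r5 -> mem[0xe1]=0x9b, sp=0xe1
body[0] sub  r7, r1, r2 -> r7=0x04
body[1] xor  r1, r3, r7 -> r1=0x3c
body[2] sub  r1, r6, #36 -> r1=0x84
body[3] xor  r1, r3, r5 -> r1=0xa3
body[4] add  r5, r4, #38 -> r5=0xa2
epilogue: pop r5=0x9b, sp=0xe2
r1 is caller-saved -> body value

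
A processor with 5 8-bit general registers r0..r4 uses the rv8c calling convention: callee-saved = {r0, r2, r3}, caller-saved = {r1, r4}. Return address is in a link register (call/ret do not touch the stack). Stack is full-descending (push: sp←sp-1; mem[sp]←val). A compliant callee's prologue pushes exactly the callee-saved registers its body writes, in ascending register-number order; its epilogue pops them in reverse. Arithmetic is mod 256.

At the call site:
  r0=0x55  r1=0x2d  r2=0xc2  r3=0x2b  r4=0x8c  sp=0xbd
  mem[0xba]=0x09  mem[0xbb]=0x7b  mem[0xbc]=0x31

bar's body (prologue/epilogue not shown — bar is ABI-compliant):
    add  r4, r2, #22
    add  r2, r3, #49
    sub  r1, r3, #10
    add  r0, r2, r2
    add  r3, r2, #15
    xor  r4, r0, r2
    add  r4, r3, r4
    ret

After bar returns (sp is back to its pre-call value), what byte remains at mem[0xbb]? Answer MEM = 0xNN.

prologue: push r0 -> mem[0xbc]=0x55, sp=0xbc
prologue: push r2 -> mem[0xbb]=0xc2, sp=0xbb
prologue: push r3 -> mem[0xba]=0x2b, sp=0xba
body[0] add  r4, r2, #22 -> r4=0xd8
body[1] add  r2, r3, #49 -> r2=0x5c
body[2] sub  r1, r3, #10 -> r1=0x21
body[3] add  r0, r2, r2 -> r0=0xb8
body[4] add  r3, r2, #15 -> r3=0x6b
body[5] xor  r4, r0, r2 -> r4=0xe4
body[6] add  r4, r3, r4 -> r4=0x4f
epilogue: pop r3=0x2b, sp=0xbb
epilogue: pop r2=0xc2, sp=0xbc
epilogue: pop r0=0x55, sp=0xbd
prologue pushed ['r0', 'r2', 'r3'] at ['0xbc', '0xbb', '0xba']

MEM = 0xc2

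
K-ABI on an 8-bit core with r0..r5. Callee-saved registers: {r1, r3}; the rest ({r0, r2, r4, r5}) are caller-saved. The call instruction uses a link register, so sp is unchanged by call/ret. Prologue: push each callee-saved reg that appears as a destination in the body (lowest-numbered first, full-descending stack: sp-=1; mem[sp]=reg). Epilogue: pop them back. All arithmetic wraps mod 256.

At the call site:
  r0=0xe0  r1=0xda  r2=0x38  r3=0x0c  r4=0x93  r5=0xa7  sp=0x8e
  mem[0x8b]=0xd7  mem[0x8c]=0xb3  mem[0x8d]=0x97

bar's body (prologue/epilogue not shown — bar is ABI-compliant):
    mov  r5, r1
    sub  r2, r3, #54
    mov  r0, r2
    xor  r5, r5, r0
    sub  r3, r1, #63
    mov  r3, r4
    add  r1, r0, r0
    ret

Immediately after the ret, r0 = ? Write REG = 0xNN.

REG = 0xd6

prologue: push r1 -> mem[0x8d]=0xda, sp=0x8d
prologue: push r3 -> mem[0x8c]=0x0c, sp=0x8c
body[0] mov  r5, r1 -> r5=0xda
body[1] sub  r2, r3, #54 -> r2=0xd6
body[2] mov  r0, r2 -> r0=0xd6
body[3] xor  r5, r5, r0 -> r5=0x0c
body[4] sub  r3, r1, #63 -> r3=0x9b
body[5] mov  r3, r4 -> r3=0x93
body[6] add  r1, r0, r0 -> r1=0xac
epilogue: pop r3=0x0c, sp=0x8d
epilogue: pop r1=0xda, sp=0x8e
r0 is caller-saved -> body value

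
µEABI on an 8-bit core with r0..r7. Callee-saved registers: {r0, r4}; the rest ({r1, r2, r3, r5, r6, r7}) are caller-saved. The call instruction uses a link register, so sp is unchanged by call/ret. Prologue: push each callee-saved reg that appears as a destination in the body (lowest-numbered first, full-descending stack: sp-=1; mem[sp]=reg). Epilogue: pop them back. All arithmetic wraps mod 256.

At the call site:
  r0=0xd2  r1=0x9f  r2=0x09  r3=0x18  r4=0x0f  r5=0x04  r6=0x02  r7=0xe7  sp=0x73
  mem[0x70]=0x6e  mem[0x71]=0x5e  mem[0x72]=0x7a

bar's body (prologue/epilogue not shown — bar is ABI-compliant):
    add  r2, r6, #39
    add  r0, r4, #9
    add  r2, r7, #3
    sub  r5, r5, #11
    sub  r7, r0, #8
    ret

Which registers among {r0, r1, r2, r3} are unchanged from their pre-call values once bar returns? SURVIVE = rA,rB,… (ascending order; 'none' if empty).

SURVIVE = r0,r1,r3

prologue: push r0 -> mem[0x72]=0xd2, sp=0x72
body[0] add  r2, r6, #39 -> r2=0x29
body[1] add  r0, r4, #9 -> r0=0x18
body[2] add  r2, r7, #3 -> r2=0xea
body[3] sub  r5, r5, #11 -> r5=0xf9
body[4] sub  r7, r0, #8 -> r7=0x10
epilogue: pop r0=0xd2, sp=0x73
r0: callee-saved, written=True
r1: caller-saved, written=False
r2: caller-saved, written=True
r3: caller-saved, written=False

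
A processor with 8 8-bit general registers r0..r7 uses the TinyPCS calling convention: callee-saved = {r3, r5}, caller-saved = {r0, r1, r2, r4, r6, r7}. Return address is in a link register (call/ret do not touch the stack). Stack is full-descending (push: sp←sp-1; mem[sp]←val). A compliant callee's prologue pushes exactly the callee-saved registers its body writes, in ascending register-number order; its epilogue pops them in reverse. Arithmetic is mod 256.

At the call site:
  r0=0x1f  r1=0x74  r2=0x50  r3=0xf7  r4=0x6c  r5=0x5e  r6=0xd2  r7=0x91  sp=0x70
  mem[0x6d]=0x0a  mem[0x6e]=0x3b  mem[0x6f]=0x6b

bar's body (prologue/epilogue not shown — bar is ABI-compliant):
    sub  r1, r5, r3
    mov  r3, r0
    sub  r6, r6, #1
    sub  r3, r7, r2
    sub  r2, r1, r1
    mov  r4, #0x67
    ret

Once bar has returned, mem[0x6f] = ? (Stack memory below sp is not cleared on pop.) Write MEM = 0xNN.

MEM = 0xf7

prologue: push r3 -> mem[0x6f]=0xf7, sp=0x6f
body[0] sub  r1, r5, r3 -> r1=0x67
body[1] mov  r3, r0 -> r3=0x1f
body[2] sub  r6, r6, #1 -> r6=0xd1
body[3] sub  r3, r7, r2 -> r3=0x41
body[4] sub  r2, r1, r1 -> r2=0x00
body[5] mov  r4, #0x67 -> r4=0x67
epilogue: pop r3=0xf7, sp=0x70
prologue pushed ['r3'] at ['0x6f']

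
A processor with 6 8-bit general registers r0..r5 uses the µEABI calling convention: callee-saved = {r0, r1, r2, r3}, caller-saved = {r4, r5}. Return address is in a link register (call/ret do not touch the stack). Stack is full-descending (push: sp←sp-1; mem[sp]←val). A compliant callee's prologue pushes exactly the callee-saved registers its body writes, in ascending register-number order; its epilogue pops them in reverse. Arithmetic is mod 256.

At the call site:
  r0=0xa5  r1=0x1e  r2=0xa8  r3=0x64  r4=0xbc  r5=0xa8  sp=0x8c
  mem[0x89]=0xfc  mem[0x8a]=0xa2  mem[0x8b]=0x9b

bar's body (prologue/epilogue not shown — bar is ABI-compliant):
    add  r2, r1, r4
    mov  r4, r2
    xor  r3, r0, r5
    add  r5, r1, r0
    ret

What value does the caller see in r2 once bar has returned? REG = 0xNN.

prologue: push r2 -> mem[0x8b]=0xa8, sp=0x8b
prologue: push r3 -> mem[0x8a]=0x64, sp=0x8a
body[0] add  r2, r1, r4 -> r2=0xda
body[1] mov  r4, r2 -> r4=0xda
body[2] xor  r3, r0, r5 -> r3=0x0d
body[3] add  r5, r1, r0 -> r5=0xc3
epilogue: pop r3=0x64, sp=0x8b
epilogue: pop r2=0xa8, sp=0x8c
r2 is callee-saved -> restored

REG = 0xa8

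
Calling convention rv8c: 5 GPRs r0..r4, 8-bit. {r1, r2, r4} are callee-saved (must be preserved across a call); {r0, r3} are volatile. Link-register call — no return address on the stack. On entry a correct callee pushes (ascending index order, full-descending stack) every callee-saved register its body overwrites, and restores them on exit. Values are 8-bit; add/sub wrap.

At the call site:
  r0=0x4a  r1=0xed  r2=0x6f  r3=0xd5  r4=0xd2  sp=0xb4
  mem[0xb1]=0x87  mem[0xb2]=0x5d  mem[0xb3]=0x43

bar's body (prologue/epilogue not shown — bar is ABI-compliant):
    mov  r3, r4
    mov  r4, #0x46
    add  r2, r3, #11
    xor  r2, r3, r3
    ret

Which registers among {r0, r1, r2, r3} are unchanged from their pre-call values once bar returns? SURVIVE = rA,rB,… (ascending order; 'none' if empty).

prologue: push r2 -> mem[0xb3]=0x6f, sp=0xb3
prologue: push r4 -> mem[0xb2]=0xd2, sp=0xb2
body[0] mov  r3, r4 -> r3=0xd2
body[1] mov  r4, #0x46 -> r4=0x46
body[2] add  r2, r3, #11 -> r2=0xdd
body[3] xor  r2, r3, r3 -> r2=0x00
epilogue: pop r4=0xd2, sp=0xb3
epilogue: pop r2=0x6f, sp=0xb4
r0: caller-saved, written=False
r1: callee-saved, written=False
r2: callee-saved, written=True
r3: caller-saved, written=True

SURVIVE = r0,r1,r2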